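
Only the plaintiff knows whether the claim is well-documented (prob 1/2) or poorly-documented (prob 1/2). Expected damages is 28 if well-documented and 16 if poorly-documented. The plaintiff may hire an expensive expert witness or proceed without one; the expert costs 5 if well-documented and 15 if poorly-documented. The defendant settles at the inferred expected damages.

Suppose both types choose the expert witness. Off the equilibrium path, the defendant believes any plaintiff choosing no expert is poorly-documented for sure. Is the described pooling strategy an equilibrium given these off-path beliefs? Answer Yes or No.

On path, the defendant holds the prior and pays 1/2·28 + 1/2·16 = 22. Off path (no expert), believing poorly-documented, it pays 16.
well-documented: the expert witness nets 22 − 5 = 17; no expert nets 16. well-documented stays.
poorly-documented: the expert witness nets 22 − 15 = 7; no expert nets 16. poorly-documented would deviate.
A type deviates, so pooling fails.

No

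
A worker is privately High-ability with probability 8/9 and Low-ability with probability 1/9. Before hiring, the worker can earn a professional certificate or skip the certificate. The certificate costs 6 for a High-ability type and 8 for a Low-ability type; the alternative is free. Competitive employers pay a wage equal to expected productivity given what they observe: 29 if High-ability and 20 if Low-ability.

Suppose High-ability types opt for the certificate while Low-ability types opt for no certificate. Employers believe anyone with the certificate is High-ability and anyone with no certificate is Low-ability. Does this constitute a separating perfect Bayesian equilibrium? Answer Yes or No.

No

Under these beliefs, the certificate earns wage 29 and no certificate earns wage 20.
High-ability: the certificate nets 29 − 6 = 23; no certificate nets 20. High-ability prefers the certificate.
Low-ability: the certificate nets 29 − 8 = 21; no certificate nets 20. Low-ability would deviate to the certificate.
Low-ability has a profitable deviation, so the profile is not an equilibrium.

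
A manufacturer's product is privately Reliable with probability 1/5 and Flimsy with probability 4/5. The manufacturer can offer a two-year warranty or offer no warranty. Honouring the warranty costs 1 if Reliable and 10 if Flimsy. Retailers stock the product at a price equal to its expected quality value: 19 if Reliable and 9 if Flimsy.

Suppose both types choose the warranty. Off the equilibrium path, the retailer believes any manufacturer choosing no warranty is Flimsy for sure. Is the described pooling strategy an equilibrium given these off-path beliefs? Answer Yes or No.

No

On path, the retailer holds the prior and pays 1/5·19 + 4/5·9 = 11. Off path (no warranty), believing Flimsy, it pays 9.
Reliable: the warranty nets 11 − 1 = 10; no warranty nets 9. Reliable stays.
Flimsy: the warranty nets 11 − 10 = 1; no warranty nets 9. Flimsy would deviate.
A type deviates, so pooling fails.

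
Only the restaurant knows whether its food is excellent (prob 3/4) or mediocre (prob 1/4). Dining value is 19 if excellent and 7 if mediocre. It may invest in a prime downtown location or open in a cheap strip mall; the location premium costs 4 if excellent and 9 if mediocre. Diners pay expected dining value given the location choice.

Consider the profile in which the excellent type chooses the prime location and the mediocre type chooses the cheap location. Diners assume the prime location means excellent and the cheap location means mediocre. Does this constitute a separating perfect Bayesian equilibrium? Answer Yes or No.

Under these beliefs, the prime location earns price premium 19 and the cheap location earns price premium 7.
excellent: the prime location nets 19 − 4 = 15; the cheap location nets 7. excellent prefers the prime location.
mediocre: the prime location nets 19 − 9 = 10; the cheap location nets 7. mediocre would deviate to the prime location.
mediocre has a profitable deviation, so the profile is not an equilibrium.

No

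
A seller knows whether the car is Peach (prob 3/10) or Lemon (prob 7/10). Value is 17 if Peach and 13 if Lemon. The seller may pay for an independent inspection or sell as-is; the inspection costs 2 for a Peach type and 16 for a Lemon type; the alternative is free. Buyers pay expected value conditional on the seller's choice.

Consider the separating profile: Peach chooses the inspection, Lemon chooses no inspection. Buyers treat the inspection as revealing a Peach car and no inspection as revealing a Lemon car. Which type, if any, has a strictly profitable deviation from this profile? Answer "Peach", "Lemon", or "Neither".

Neither

The inspection pays 17; no inspection pays 13.
Peach: assigned the inspection, nets 17 − 2 = 15; deviating to no inspection nets 13.
Lemon: assigned no inspection, nets 13; deviating to the inspection nets 17 − 16 = 1.
Both types strictly prefer their assigned action; no profitable deviation.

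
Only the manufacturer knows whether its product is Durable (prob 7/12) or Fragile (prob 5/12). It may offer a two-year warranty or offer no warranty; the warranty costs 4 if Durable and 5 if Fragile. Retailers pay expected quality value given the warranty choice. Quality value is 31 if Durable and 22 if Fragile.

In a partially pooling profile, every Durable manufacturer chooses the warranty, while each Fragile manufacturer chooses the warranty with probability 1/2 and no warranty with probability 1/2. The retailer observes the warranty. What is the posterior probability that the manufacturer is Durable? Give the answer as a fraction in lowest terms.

P(the warranty) = (7/12)·1 + (5/12)·(1/2) = 19/24.
By Bayes' rule, P(Durable | the warranty) = (7/12) / (19/24) = 14/19.

14/19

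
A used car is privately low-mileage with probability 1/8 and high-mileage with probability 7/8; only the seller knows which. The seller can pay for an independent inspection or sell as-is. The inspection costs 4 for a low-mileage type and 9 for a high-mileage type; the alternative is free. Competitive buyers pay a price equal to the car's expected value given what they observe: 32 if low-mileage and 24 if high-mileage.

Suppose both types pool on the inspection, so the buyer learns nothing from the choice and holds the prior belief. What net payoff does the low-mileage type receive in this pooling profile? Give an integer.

Pooled price = 1/8·32 + 7/8·24 = 25.
low-mileage pays cost 4 for the inspection, so net payoff = 25 − 4 = 21.

21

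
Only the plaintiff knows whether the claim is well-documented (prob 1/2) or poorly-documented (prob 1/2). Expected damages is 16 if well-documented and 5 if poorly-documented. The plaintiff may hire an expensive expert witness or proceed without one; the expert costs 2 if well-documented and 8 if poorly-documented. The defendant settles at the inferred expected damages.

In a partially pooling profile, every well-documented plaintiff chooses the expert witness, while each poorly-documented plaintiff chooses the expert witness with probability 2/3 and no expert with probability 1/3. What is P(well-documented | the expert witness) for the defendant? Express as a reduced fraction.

3/5

P(the expert witness) = (1/2)·1 + (1/2)·(2/3) = 5/6.
By Bayes' rule, P(well-documented | the expert witness) = (1/2) / (5/6) = 3/5.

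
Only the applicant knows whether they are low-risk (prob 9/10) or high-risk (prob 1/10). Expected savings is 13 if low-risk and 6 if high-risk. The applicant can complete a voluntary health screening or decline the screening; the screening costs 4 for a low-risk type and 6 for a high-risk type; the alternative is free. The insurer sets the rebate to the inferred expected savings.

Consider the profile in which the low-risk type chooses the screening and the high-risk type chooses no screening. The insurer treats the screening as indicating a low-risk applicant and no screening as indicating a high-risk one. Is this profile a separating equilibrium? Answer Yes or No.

Under these beliefs, the screening earns rebate 13 and no screening earns rebate 6.
low-risk: the screening nets 13 − 4 = 9; no screening nets 6. low-risk prefers the screening.
high-risk: the screening nets 13 − 6 = 7; no screening nets 6. high-risk would deviate to the screening.
high-risk has a profitable deviation, so the profile is not an equilibrium.

No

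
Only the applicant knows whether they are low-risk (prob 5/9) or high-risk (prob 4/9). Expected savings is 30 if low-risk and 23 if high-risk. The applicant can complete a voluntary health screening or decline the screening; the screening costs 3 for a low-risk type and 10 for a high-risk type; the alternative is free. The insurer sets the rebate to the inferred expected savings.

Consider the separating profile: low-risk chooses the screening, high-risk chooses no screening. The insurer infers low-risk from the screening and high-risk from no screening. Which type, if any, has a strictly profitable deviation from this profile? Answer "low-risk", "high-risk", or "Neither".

The screening pays 30; no screening pays 23.
low-risk: assigned the screening, nets 30 − 3 = 27; deviating to no screening nets 23.
high-risk: assigned no screening, nets 23; deviating to the screening nets 30 − 10 = 20.
Both types strictly prefer their assigned action; no profitable deviation.

Neither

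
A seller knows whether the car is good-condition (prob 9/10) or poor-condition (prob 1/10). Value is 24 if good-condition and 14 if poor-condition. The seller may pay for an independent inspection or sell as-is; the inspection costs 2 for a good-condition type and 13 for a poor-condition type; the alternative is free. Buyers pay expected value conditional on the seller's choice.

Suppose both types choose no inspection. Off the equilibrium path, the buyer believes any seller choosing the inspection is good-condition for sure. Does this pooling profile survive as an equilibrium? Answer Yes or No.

On path, the buyer holds the prior and pays 9/10·24 + 1/10·14 = 23. Off path (the inspection), believing good-condition, it pays 24.
good-condition: no inspection nets 23; the inspection nets 24 − 2 = 22. good-condition stays.
poor-condition: no inspection nets 23; the inspection nets 24 − 13 = 11. poor-condition stays.
No type deviates, so pooling is sustained.

Yes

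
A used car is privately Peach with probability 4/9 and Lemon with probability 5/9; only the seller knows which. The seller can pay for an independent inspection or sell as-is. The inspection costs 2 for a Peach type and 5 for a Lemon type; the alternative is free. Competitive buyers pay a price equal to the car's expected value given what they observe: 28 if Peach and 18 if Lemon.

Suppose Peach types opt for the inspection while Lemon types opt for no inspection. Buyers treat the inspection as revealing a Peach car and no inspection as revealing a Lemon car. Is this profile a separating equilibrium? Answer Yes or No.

No

Under these beliefs, the inspection earns price 28 and no inspection earns price 18.
Peach: the inspection nets 28 − 2 = 26; no inspection nets 18. Peach prefers the inspection.
Lemon: the inspection nets 28 − 5 = 23; no inspection nets 18. Lemon would deviate to the inspection.
Lemon has a profitable deviation, so the profile is not an equilibrium.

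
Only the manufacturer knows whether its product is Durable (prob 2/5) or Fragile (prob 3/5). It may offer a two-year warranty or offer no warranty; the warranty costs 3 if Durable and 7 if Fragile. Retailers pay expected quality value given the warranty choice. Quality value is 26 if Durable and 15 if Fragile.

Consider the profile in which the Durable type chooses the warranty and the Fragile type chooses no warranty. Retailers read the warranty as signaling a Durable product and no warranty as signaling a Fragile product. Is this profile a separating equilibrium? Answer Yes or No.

No

Under these beliefs, the warranty earns price 26 and no warranty earns price 15.
Durable: the warranty nets 26 − 3 = 23; no warranty nets 15. Durable prefers the warranty.
Fragile: the warranty nets 26 − 7 = 19; no warranty nets 15. Fragile would deviate to the warranty.
Fragile has a profitable deviation, so the profile is not an equilibrium.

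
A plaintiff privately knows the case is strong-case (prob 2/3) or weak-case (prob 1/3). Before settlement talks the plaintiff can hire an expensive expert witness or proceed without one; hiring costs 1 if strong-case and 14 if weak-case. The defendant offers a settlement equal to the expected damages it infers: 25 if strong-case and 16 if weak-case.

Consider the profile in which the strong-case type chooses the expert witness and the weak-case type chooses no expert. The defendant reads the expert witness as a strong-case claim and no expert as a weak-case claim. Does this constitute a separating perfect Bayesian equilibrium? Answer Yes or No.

Yes

Under these beliefs, the expert witness earns settlement 25 and no expert earns settlement 16.
strong-case: the expert witness nets 25 − 1 = 24; no expert nets 16. strong-case prefers the expert witness.
weak-case: the expert witness nets 25 − 14 = 11; no expert nets 16. weak-case prefers no expert.
Neither type deviates, so the separating profile is an equilibrium.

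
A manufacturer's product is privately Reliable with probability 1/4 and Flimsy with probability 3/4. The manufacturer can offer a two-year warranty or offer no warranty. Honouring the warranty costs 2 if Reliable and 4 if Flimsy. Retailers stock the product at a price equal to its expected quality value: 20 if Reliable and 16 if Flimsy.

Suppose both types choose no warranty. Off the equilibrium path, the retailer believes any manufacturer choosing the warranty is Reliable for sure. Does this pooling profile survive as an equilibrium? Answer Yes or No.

No

On path, the retailer holds the prior and pays 1/4·20 + 3/4·16 = 17. Off path (the warranty), believing Reliable, it pays 20.
Reliable: no warranty nets 17; the warranty nets 20 − 2 = 18. Reliable would deviate.
Flimsy: no warranty nets 17; the warranty nets 20 − 4 = 16. Flimsy stays.
A type deviates, so pooling fails.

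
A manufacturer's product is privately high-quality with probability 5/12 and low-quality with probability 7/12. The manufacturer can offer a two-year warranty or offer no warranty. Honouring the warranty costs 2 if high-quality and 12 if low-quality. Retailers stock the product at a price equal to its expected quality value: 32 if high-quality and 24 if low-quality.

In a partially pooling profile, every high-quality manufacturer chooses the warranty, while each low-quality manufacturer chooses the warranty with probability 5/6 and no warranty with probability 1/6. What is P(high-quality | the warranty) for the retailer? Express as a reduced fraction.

6/13

P(the warranty) = (5/12)·1 + (7/12)·(5/6) = 65/72.
By Bayes' rule, P(high-quality | the warranty) = (5/12) / (65/72) = 6/13.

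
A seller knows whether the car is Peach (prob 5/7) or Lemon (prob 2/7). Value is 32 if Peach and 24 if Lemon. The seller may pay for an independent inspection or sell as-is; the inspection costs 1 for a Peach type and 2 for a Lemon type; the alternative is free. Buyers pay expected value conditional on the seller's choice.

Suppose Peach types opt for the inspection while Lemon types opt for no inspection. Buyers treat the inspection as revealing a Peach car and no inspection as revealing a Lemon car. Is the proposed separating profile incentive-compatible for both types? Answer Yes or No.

No

Under these beliefs, the inspection earns price 32 and no inspection earns price 24.
Peach: the inspection nets 32 − 1 = 31; no inspection nets 24. Peach prefers the inspection.
Lemon: the inspection nets 32 − 2 = 30; no inspection nets 24. Lemon would deviate to the inspection.
Lemon has a profitable deviation, so the profile is not an equilibrium.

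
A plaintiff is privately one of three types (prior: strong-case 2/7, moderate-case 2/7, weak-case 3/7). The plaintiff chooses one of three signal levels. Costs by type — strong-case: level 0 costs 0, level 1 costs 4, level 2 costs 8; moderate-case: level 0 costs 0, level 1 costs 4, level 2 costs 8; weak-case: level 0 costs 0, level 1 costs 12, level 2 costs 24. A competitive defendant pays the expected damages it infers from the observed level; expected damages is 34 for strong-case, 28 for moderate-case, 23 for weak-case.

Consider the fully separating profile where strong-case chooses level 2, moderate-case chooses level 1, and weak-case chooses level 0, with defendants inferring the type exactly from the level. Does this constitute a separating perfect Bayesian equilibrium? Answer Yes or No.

Separating settlements: level 2 → 34, level 1 → 28, level 0 → 23.
strong-case (assigned level 2): level 0: 23 − 0 = 23; level 1: 28 − 4 = 24; level 2: 34 − 8 = 26. strong-case stays.
moderate-case (assigned level 1): level 0: 23 − 0 = 23; level 1: 28 − 4 = 24; level 2: 34 − 8 = 26. moderate-case prefers level 2.
weak-case (assigned level 0): level 0: 23 − 0 = 23; level 1: 28 − 12 = 16; level 2: 34 − 24 = 10. weak-case stays.
At least one type deviates; the separating profile fails.

No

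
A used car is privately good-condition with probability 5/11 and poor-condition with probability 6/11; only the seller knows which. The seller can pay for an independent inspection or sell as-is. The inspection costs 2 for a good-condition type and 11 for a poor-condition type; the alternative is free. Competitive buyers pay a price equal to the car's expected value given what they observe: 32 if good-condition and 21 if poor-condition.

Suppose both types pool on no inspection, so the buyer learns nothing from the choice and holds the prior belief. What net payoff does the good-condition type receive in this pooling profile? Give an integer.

26

Pooled price = 5/11·32 + 6/11·21 = 26.
good-condition pays no cost for no inspection, so net payoff = 26.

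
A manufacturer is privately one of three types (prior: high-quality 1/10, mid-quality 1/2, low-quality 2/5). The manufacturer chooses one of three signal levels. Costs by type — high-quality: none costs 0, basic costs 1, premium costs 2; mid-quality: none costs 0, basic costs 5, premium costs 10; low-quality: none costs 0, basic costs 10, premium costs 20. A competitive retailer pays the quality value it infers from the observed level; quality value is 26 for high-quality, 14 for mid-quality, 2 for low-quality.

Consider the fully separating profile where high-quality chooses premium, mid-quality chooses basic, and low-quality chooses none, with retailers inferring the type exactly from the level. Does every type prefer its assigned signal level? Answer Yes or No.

No

Separating prices: premium → 26, basic → 14, none → 2.
high-quality (assigned premium): none: 2 − 0 = 2; basic: 14 − 1 = 13; premium: 26 − 2 = 24. high-quality stays.
mid-quality (assigned basic): none: 2 − 0 = 2; basic: 14 − 5 = 9; premium: 26 − 10 = 16. mid-quality prefers premium.
low-quality (assigned none): none: 2 − 0 = 2; basic: 14 − 10 = 4; premium: 26 − 20 = 6. low-quality prefers premium.
At least one type deviates; the separating profile fails.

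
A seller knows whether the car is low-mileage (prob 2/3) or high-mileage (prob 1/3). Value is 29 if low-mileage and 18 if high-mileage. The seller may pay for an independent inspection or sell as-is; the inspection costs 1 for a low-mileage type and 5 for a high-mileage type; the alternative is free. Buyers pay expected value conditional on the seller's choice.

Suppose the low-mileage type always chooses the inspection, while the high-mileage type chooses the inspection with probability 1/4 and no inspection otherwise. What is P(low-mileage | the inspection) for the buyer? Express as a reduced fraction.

P(the inspection) = (2/3)·1 + (1/3)·(1/4) = 3/4.
By Bayes' rule, P(low-mileage | the inspection) = (2/3) / (3/4) = 8/9.

8/9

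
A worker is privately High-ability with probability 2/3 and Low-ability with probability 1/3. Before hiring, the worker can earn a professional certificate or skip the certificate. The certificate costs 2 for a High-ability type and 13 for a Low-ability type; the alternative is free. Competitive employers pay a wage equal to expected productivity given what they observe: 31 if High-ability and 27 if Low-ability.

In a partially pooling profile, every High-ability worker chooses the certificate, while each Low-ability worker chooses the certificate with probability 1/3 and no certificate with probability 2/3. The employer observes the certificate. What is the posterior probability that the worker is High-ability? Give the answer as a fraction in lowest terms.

6/7

P(the certificate) = (2/3)·1 + (1/3)·(1/3) = 7/9.
By Bayes' rule, P(High-ability | the certificate) = (2/3) / (7/9) = 6/7.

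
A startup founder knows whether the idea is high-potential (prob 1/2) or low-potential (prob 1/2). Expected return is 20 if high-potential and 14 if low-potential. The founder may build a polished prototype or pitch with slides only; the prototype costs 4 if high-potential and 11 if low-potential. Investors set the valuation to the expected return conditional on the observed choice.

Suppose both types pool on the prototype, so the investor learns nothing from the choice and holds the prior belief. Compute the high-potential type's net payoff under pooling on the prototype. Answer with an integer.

13

Pooled valuation = 1/2·20 + 1/2·14 = 17.
high-potential pays cost 4 for the prototype, so net payoff = 17 − 4 = 13.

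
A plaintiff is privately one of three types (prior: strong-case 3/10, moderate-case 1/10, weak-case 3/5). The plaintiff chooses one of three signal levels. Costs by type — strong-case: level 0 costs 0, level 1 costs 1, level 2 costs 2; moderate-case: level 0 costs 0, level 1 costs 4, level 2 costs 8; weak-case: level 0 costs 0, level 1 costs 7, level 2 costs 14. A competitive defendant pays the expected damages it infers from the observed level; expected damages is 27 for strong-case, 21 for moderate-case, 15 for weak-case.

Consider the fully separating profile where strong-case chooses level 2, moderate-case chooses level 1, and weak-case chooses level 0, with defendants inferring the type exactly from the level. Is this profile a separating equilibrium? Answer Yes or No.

No

Separating settlements: level 2 → 27, level 1 → 21, level 0 → 15.
strong-case (assigned level 2): level 0: 15 − 0 = 15; level 1: 21 − 1 = 20; level 2: 27 − 2 = 25. strong-case stays.
moderate-case (assigned level 1): level 0: 15 − 0 = 15; level 1: 21 − 4 = 17; level 2: 27 − 8 = 19. moderate-case prefers level 2.
weak-case (assigned level 0): level 0: 15 − 0 = 15; level 1: 21 − 7 = 14; level 2: 27 − 14 = 13. weak-case stays.
At least one type deviates; the separating profile fails.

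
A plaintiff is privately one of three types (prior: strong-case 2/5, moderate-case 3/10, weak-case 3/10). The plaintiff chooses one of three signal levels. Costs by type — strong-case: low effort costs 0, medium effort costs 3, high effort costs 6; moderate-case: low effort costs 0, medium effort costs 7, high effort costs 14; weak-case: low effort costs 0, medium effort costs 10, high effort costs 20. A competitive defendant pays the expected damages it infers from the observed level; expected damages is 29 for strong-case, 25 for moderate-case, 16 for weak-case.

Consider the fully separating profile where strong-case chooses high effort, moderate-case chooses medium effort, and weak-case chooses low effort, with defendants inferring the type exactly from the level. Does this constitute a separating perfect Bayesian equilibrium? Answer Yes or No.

Yes

Separating settlements: high effort → 29, medium effort → 25, low effort → 16.
strong-case (assigned high effort): low effort: 16 − 0 = 16; medium effort: 25 − 3 = 22; high effort: 29 − 6 = 23. strong-case stays.
moderate-case (assigned medium effort): low effort: 16 − 0 = 16; medium effort: 25 − 7 = 18; high effort: 29 − 14 = 15. moderate-case stays.
weak-case (assigned low effort): low effort: 16 − 0 = 16; medium effort: 25 − 10 = 15; high effort: 29 − 20 = 9. weak-case stays.
Every type prefers its assigned level; separation holds.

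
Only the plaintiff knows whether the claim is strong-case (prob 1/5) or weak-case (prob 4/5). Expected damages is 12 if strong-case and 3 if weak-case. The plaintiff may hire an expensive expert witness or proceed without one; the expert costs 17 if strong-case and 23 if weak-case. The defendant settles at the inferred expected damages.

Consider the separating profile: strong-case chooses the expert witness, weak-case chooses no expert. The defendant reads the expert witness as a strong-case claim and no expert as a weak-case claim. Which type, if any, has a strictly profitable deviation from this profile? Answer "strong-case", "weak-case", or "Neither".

strong-case

The expert witness pays 12; no expert pays 3.
strong-case: assigned the expert witness, nets 12 − 17 = -5; deviating to no expert nets 3.
weak-case: assigned no expert, nets 3; deviating to the expert witness nets 12 − 23 = -11.
The strong-case type gains 8 by deviating.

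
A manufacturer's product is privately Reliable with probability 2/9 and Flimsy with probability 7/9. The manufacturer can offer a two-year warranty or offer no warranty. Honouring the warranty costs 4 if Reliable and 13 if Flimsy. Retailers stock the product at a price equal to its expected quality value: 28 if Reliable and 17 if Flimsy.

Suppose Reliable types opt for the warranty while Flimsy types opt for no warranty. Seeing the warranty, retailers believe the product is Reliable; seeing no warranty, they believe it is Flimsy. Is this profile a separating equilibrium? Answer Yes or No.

Yes

Under these beliefs, the warranty earns price 28 and no warranty earns price 17.
Reliable: the warranty nets 28 − 4 = 24; no warranty nets 17. Reliable prefers the warranty.
Flimsy: the warranty nets 28 − 13 = 15; no warranty nets 17. Flimsy prefers no warranty.
Neither type deviates, so the separating profile is an equilibrium.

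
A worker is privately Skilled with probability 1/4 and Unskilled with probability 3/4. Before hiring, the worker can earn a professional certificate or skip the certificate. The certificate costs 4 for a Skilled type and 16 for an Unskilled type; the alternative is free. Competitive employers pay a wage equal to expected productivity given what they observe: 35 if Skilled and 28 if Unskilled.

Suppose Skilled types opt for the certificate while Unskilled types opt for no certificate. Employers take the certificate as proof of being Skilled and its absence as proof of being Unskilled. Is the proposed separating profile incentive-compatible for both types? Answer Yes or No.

Under these beliefs, the certificate earns wage 35 and no certificate earns wage 28.
Skilled: the certificate nets 35 − 4 = 31; no certificate nets 28. Skilled prefers the certificate.
Unskilled: the certificate nets 35 − 16 = 19; no certificate nets 28. Unskilled prefers no certificate.
Neither type deviates, so the separating profile is an equilibrium.

Yes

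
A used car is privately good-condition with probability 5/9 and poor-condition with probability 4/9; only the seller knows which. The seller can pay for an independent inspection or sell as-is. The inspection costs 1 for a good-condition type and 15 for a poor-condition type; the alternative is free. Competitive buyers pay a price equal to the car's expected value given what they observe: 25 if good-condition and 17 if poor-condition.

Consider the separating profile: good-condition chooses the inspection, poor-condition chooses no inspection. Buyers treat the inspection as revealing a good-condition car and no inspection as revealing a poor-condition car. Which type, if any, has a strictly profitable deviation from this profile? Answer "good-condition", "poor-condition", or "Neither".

Neither

The inspection pays 25; no inspection pays 17.
good-condition: assigned the inspection, nets 25 − 1 = 24; deviating to no inspection nets 17.
poor-condition: assigned no inspection, nets 17; deviating to the inspection nets 25 − 15 = 10.
Both types strictly prefer their assigned action; no profitable deviation.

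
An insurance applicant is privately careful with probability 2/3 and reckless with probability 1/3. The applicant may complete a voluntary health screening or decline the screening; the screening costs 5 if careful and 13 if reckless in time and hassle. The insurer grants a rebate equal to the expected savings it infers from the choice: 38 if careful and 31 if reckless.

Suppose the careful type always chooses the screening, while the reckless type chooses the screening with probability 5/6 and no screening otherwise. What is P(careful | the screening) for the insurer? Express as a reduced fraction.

P(the screening) = (2/3)·1 + (1/3)·(5/6) = 17/18.
By Bayes' rule, P(careful | the screening) = (2/3) / (17/18) = 12/17.

12/17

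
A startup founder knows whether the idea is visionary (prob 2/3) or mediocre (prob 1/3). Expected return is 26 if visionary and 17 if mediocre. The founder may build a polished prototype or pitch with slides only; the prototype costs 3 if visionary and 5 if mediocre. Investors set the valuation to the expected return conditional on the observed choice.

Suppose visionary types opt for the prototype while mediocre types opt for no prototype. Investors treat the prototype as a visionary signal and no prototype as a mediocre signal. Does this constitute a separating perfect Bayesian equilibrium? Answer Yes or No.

Under these beliefs, the prototype earns valuation 26 and no prototype earns valuation 17.
visionary: the prototype nets 26 − 3 = 23; no prototype nets 17. visionary prefers the prototype.
mediocre: the prototype nets 26 − 5 = 21; no prototype nets 17. mediocre would deviate to the prototype.
mediocre has a profitable deviation, so the profile is not an equilibrium.

No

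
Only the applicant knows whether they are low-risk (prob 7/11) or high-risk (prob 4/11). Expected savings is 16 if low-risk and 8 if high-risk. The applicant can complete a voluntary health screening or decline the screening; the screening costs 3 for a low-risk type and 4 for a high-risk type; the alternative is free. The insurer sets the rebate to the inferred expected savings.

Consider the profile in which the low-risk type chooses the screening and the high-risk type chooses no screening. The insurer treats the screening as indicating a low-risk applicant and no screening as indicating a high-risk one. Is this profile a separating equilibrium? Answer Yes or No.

Under these beliefs, the screening earns rebate 16 and no screening earns rebate 8.
low-risk: the screening nets 16 − 3 = 13; no screening nets 8. low-risk prefers the screening.
high-risk: the screening nets 16 − 4 = 12; no screening nets 8. high-risk would deviate to the screening.
high-risk has a profitable deviation, so the profile is not an equilibrium.

No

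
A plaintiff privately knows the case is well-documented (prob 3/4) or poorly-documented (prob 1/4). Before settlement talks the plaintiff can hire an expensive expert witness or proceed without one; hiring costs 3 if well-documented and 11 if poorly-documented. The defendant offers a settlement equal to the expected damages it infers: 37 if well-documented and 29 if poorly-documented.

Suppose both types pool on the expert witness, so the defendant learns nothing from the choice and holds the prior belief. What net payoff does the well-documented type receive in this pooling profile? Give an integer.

32

Pooled settlement = 3/4·37 + 1/4·29 = 35.
well-documented pays cost 3 for the expert witness, so net payoff = 35 − 3 = 32.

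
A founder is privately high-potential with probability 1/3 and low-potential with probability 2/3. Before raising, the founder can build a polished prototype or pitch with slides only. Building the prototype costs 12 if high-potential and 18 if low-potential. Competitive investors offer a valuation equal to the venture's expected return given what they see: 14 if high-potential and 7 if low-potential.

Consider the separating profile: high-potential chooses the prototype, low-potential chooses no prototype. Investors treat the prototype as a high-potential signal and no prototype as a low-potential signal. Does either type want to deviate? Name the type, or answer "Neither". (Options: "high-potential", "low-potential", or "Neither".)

The prototype pays 14; no prototype pays 7.
high-potential: assigned the prototype, nets 14 − 12 = 2; deviating to no prototype nets 7.
low-potential: assigned no prototype, nets 7; deviating to the prototype nets 14 − 18 = -4.
The high-potential type gains 5 by deviating.

high-potential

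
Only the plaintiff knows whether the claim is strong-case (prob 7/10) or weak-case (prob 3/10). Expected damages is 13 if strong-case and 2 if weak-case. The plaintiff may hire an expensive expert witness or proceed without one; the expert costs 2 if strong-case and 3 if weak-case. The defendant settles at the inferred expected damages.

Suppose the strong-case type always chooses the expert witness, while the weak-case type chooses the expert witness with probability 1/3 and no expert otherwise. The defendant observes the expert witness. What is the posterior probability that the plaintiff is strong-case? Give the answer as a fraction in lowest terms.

P(the expert witness) = (7/10)·1 + (3/10)·(1/3) = 4/5.
By Bayes' rule, P(strong-case | the expert witness) = (7/10) / (4/5) = 7/8.

7/8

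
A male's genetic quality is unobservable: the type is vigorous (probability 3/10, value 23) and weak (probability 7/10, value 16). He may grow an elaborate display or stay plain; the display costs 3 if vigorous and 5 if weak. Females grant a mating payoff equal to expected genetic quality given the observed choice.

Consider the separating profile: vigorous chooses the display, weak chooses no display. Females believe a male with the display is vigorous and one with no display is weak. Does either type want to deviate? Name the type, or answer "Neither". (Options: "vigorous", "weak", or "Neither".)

The display pays 23; no display pays 16.
vigorous: assigned the display, nets 23 − 3 = 20; deviating to no display nets 16.
weak: assigned no display, nets 16; deviating to the display nets 23 − 5 = 18.
The weak type gains 2 by deviating.

weak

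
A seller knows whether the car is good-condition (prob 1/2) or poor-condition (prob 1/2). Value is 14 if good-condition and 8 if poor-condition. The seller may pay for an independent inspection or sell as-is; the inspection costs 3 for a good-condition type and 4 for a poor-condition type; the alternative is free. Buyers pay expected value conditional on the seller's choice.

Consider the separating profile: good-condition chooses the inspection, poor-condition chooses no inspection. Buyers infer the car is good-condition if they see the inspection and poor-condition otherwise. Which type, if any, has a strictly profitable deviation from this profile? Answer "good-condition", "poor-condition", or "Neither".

The inspection pays 14; no inspection pays 8.
good-condition: assigned the inspection, nets 14 − 3 = 11; deviating to no inspection nets 8.
poor-condition: assigned no inspection, nets 8; deviating to the inspection nets 14 − 4 = 10.
The poor-condition type gains 2 by deviating.

poor-condition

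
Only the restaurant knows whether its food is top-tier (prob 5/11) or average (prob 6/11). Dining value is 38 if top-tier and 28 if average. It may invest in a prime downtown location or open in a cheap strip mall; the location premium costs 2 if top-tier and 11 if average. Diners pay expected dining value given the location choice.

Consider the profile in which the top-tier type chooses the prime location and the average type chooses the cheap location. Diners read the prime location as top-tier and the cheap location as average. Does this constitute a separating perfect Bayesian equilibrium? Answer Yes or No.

Yes

Under these beliefs, the prime location earns price premium 38 and the cheap location earns price premium 28.
top-tier: the prime location nets 38 − 2 = 36; the cheap location nets 28. top-tier prefers the prime location.
average: the prime location nets 38 − 11 = 27; the cheap location nets 28. average prefers the cheap location.
Neither type deviates, so the separating profile is an equilibrium.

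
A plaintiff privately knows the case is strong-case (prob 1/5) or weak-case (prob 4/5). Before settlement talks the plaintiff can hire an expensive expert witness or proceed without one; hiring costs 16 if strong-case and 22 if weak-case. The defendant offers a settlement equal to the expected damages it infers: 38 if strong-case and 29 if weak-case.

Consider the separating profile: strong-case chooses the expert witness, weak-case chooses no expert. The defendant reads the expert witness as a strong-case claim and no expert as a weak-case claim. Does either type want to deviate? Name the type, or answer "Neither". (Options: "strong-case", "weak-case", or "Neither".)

The expert witness pays 38; no expert pays 29.
strong-case: assigned the expert witness, nets 38 − 16 = 22; deviating to no expert nets 29.
weak-case: assigned no expert, nets 29; deviating to the expert witness nets 38 − 22 = 16.
The strong-case type gains 7 by deviating.

strong-case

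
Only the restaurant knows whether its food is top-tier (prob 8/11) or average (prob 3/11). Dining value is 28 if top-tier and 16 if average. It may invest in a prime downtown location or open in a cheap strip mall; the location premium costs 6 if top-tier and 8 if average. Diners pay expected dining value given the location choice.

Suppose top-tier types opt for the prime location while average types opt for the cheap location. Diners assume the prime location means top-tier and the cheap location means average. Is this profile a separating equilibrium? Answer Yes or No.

Under these beliefs, the prime location earns price premium 28 and the cheap location earns price premium 16.
top-tier: the prime location nets 28 − 6 = 22; the cheap location nets 16. top-tier prefers the prime location.
average: the prime location nets 28 − 8 = 20; the cheap location nets 16. average would deviate to the prime location.
average has a profitable deviation, so the profile is not an equilibrium.

No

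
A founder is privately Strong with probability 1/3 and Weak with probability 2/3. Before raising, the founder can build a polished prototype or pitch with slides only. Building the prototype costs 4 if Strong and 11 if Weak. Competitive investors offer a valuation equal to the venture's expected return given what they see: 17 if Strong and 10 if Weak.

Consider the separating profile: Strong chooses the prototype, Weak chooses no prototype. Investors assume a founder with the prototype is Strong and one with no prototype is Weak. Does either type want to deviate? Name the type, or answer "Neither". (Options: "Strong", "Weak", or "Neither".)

Neither

The prototype pays 17; no prototype pays 10.
Strong: assigned the prototype, nets 17 − 4 = 13; deviating to no prototype nets 10.
Weak: assigned no prototype, nets 10; deviating to the prototype nets 17 − 11 = 6.
Both types strictly prefer their assigned action; no profitable deviation.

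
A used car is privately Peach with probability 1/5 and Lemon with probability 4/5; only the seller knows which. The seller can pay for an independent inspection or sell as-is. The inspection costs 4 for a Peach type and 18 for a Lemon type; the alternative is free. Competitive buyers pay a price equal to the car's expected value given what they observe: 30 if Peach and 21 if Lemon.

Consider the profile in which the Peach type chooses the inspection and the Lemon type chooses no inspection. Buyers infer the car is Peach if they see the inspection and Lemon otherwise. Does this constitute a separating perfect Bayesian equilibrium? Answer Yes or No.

Under these beliefs, the inspection earns price 30 and no inspection earns price 21.
Peach: the inspection nets 30 − 4 = 26; no inspection nets 21. Peach prefers the inspection.
Lemon: the inspection nets 30 − 18 = 12; no inspection nets 21. Lemon prefers no inspection.
Neither type deviates, so the separating profile is an equilibrium.

Yes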